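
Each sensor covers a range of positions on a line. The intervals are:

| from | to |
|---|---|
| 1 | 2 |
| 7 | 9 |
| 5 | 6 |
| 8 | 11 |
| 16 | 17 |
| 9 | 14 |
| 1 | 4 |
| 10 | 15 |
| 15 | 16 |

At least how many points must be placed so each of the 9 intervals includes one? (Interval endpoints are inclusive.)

Sort by right endpoint; whenever an interval is uncovered, place a point at its right end.
Sorted: [1,2] [1,4] [5,6] [7,9] [8,11] [9,14] [10,15] [15,16] [16,17]
{[1,2],[1,4]} hit by 2; {[5,6]} hit by 6; {[7,9],[8,11],[9,14]} hit by 9; {[10,15],[15,16]} hit by 15; {[16,17]} hit by 17.
Points: 2, 6, 9, 15, 17 (5 total).

5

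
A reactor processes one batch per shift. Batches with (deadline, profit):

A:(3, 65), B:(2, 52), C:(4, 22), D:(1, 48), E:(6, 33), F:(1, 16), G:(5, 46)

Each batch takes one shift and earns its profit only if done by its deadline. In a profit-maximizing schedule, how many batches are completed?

Profit order: A=65 B=52 D=48 G=46 E=33 C=22 F=16
Assign: A→slot 3, B→slot 2, D→slot 1, G→slot 5, E→slot 6, C→slot 4, F skipped.
Slots: [1:D] [2:B] [3:A] [4:C] [5:G] [6:E]
6 of 7 scheduled.

6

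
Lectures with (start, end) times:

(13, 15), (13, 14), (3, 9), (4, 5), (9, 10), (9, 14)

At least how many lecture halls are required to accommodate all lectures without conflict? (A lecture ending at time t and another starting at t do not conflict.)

3

Events (time:±→running): 3:+→1 4:+→2 5:-→1 9:-→0 9:+→1 9:+→2 10:-→1 13:+→2 13:+→3 … peak 3.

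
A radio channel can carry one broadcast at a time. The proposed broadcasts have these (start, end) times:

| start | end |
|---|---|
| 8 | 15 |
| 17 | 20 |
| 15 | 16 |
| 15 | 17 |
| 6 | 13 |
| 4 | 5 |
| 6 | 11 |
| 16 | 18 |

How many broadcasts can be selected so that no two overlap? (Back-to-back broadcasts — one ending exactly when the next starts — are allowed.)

Sort by end time and greedily take each interval whose start is ≥ the last chosen end.
Sorted by end: (4,5)  (6,11)  (6,13)  (8,15)  (15,16)  (15,17)  (16,18)  (17,20)
take (4,5); take (6,11); take (15,16); skip (15,17); take (16,18).
Selected 4 broadcasts.

4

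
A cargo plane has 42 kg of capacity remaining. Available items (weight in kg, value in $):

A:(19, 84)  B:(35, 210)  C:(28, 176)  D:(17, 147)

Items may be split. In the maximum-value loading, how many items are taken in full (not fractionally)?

Order: D (147/17=8.65) > C (176/28=6.29) > B (210/35=6.00) > A (84/19=4.42)
Fill: take D (17 @ 147) → take 25/28 of C → 157.14; 42/42 used.
1 item(s) taken whole; one partial (take 25/28 of C).

1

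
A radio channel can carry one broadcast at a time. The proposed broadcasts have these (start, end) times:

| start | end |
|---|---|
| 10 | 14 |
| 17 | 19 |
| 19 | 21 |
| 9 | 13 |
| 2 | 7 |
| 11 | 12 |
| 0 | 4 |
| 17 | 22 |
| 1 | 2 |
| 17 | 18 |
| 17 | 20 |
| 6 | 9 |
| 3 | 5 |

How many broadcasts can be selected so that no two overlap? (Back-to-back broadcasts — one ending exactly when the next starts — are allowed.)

6

Order by finish time; keep every interval that doesn't clash with the previous kept one.
By end time: (1,2), (0,4), (3,5), (2,7), (6,9), (11,12), (9,13), (10,14), (17,18), (17,19), (17,20), (19,21), (17,22).
Pick (1,2); next start ≥ 2 → (3,5); next start ≥ 5 → (6,9); next start ≥ 9 → (11,12); next start ≥ 12 → (17,18); next start ≥ 18 → (19,21).
Selected 6 broadcasts.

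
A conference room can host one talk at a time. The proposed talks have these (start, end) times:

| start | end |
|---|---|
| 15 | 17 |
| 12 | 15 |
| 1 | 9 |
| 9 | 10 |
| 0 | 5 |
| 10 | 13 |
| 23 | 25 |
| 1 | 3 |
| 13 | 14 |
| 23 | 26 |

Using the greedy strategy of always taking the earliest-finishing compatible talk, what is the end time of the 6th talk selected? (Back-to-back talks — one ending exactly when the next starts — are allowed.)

25

Order by finish time; keep every interval that doesn't clash with the previous kept one.
By end time: (1,3), (0,5), (1,9), (9,10), (10,13), (13,14), (12,15), (15,17), (23,25), (23,26).
Pick (1,3); next start ≥ 3 → (9,10); next start ≥ 10 → (10,13); next start ≥ 13 → (13,14); next start ≥ 14 → (15,17); next start ≥ 17 → (23,25).
Selected: (1,3) (9,10) (10,13) (13,14) (15,17) (23,25)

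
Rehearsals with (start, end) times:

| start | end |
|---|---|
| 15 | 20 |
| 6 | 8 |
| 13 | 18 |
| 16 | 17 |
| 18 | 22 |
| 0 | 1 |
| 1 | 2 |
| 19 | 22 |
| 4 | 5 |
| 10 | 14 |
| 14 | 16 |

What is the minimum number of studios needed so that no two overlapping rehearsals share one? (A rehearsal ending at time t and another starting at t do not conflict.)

3

Count concurrent intervals with a sweep; the peak is the room count.
starts: [0, 1, 4, 6, 10, 13, 14, 15, 16, 18, 19]
ends:   [1, 2, 5, 8, 14, 16, 17, 18, 20, 22, 22]
s0→1 e1→0 s1→1 e2→0 s4→1 e5→0 s6→1 e8→0 s10→1 s13→2 e14→1 s14→2 s15→3  — peak 3.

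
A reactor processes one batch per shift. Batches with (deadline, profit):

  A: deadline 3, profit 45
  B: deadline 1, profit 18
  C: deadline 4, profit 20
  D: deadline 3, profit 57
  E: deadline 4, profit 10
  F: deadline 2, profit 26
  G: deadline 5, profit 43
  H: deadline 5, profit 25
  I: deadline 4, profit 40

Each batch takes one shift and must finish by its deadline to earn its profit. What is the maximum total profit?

Sort by profit descending; place each in the latest free slot ≤ its deadline.
Profit order: D=57 A=45 G=43 I=40 F=26 H=25 C=20 B=18 E=10
Assign: D→slot 3, A→slot 2, G→slot 5, I→slot 4, F→slot 1, H skipped, C skipped, B skipped, E skipped.
Slots: [1:F] [2:A] [3:D] [4:I] [5:G]
Profit = 26 + 45 + 57 + 40 + 43 = 211

211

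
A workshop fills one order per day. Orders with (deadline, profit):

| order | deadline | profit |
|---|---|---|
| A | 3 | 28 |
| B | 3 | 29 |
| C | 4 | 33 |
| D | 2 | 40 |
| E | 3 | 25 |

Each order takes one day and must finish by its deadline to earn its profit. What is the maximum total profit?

130

Sort by profit descending; place each in the latest free slot ≤ its deadline.
Profit order: D=40 C=33 B=29 A=28 E=25
Assign: D→slot 2, C→slot 4, B→slot 3, A→slot 1, E skipped.
Slots: [1:A] [2:D] [3:B] [4:C]
Profit = 28 + 40 + 29 + 33 = 130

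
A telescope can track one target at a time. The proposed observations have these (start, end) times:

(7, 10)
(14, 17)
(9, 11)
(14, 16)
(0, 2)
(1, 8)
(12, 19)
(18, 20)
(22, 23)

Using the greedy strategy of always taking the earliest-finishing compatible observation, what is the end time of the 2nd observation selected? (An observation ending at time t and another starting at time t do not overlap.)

By end time: (0,2), (1,8), (7,10), (9,11), (14,16), (14,17), (12,19), (18,20), (22,23).
Pick (0,2); next start ≥ 2 → (7,10); next start ≥ 10 → (14,16); next start ≥ 16 → (18,20); next start ≥ 20 → (22,23).
Selected: (0,2) (7,10) (14,16) (18,20) (22,23)

10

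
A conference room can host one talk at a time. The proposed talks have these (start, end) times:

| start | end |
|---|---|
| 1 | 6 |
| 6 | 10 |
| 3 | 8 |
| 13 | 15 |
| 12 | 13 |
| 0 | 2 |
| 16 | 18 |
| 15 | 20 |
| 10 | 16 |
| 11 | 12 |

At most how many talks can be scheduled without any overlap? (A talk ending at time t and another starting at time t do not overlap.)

Sorted by end: (0,2)  (1,6)  (3,8)  (6,10)  (11,12)  (12,13)  (13,15)  (10,16)  (16,18)  (15,20)
take (0,2); take (3,8); skip (6,10); take (11,12); take (12,13); take (13,15); take (16,18).
Selected 6 talks.

6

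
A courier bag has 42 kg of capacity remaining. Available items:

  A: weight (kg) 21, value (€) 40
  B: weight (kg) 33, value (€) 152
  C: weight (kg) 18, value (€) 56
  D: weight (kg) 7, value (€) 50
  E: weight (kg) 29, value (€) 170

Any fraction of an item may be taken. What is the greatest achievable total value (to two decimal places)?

Greedy by value/weight ratio, highest first.
Order: D (50/7=7.14) > E (170/29=5.86) > B (152/33=4.61) > C (56/18=3.11) > A (40/21=1.90)
Fill: take D (7 @ 50) → take E (29 @ 170) → take 6/33 of B → 27.64; 42/42 used.
Total value = 247.64

247.64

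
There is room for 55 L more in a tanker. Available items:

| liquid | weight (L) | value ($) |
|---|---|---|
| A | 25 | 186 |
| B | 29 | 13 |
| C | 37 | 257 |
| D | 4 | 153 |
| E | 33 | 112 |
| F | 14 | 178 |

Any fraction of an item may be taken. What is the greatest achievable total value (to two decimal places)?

Greedy by value/weight ratio, highest first.
Ratios (sorted): D 38.25, F 12.71, A 7.44, C 6.95, E 3.39, B 0.45
take D (4 @ 153); take F (14 @ 178); take A (25 @ 186); take 12/37 of C → 83.35. Capacity used 55/55.
Total value = 600.35

600.35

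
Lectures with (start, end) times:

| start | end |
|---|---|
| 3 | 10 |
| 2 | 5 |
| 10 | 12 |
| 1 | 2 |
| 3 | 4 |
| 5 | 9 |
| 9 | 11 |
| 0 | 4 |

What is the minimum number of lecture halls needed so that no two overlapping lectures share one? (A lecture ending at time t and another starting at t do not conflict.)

4

Count concurrent intervals with a sweep; the peak is the room count.
starts: [0, 1, 2, 3, 3, 5, 9, 10]
ends:   [2, 4, 4, 5, 9, 10, 11, 12]
s0→1 s1→2 e2→1 s2→2 s3→3 s3→4  — peak 4.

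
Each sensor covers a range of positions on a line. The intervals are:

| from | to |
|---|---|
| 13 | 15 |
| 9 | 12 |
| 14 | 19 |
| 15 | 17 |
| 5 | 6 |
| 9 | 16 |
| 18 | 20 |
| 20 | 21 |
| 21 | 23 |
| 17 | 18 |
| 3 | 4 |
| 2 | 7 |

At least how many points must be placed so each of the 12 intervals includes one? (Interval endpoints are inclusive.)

Sorted: [3,4] [5,6] [2,7] [9,12] [13,15] [9,16] [15,17] [17,18] [14,19] [18,20] [20,21] [21,23]
{[3,4]} hit by 4; {[5,6],[2,7]} hit by 6; {[9,12]} hit by 12; {[13,15],[9,16],[15,17]} hit by 15; {[17,18],[14,19],[18,20]} hit by 18; {[20,21],[21,23]} hit by 21.
Points: 4, 6, 12, 15, 18, 21 (6 total).

6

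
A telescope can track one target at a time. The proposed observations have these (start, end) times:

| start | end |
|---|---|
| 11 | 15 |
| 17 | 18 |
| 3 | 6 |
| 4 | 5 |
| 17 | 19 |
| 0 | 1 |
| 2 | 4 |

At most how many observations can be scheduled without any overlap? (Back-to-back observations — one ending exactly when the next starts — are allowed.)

5

Sort by end time and greedily take each interval whose start is ≥ the last chosen end.
Sorted by end: (0,1)  (2,4)  (4,5)  (3,6)  (11,15)  (17,18)  (17,19)
take (0,1); take (2,4); take (4,5); take (11,15); take (17,18).
Selected 5 observations.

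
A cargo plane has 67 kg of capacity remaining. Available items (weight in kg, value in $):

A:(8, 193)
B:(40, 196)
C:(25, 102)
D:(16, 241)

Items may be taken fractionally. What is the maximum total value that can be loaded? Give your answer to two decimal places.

Order: A (193/8=24.12) > D (241/16=15.06) > B (196/40=4.90) > C (102/25=4.08)
Fill: take A (8 @ 193) → take D (16 @ 241) → take B (40 @ 196) → take 3/25 of C → 12.24; 67/67 used.
Total value = 642.24

642.24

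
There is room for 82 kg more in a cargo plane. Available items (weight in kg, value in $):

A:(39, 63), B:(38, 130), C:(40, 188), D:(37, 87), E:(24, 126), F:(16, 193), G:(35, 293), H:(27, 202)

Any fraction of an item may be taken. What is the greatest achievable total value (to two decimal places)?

Order: F (193/16=12.06) > G (293/35=8.37) > H (202/27=7.48) > E (126/24=5.25) > C (188/40=4.70) > B (130/38=3.42) > D (87/37=2.35) > A (63/39=1.62)
Fill: take F (16 @ 193) → take G (35 @ 293) → take H (27 @ 202) → take 4/24 of E → 21.00; 82/82 used.
Total value = 709.00

709.00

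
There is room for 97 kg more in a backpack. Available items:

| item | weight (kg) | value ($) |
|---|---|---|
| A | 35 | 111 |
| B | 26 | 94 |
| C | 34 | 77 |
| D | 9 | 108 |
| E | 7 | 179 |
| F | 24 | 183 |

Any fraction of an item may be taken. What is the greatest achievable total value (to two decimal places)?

Ratios (sorted): E 25.57, D 12.00, F 7.62, B 3.62, A 3.17, C 2.26
take E (7 @ 179); take D (9 @ 108); take F (24 @ 183); take B (26 @ 94); take 31/35 of A → 98.31. Capacity used 97/97.
Total value = 662.31

662.31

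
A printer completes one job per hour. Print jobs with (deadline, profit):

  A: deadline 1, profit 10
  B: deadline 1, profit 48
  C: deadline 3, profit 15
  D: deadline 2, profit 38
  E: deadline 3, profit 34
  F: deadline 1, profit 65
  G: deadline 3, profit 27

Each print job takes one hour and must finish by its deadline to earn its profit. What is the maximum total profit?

137

Take jobs in profit order; each goes to the latest open slot no later than its deadline.
Profit order: F=65 B=48 D=38 E=34 G=27 C=15 A=10
Assign: F→slot 1, B skipped, D→slot 2, E→slot 3, G skipped, C skipped, A skipped.
Slots: [1:F] [2:D] [3:E]
Profit = 65 + 38 + 34 = 137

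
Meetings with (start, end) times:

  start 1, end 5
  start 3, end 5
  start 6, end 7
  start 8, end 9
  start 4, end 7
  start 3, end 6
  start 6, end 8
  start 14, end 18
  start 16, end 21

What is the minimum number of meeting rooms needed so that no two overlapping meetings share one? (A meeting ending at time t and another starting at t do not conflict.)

4

starts: [1, 3, 3, 4, 6, 6, 8, 14, 16]
ends:   [5, 5, 6, 7, 7, 8, 9, 18, 21]
s1→1 s3→2 s3→3 s4→4  — peak 4.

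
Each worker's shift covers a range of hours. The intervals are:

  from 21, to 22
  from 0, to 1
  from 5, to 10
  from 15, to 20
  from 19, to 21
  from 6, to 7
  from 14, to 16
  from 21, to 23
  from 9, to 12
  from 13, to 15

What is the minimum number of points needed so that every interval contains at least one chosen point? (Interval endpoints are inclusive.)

Sort by right endpoint; whenever an interval is uncovered, place a point at its right end.
Sorted: [0,1] [6,7] [5,10] [9,12] [13,15] [14,16] [15,20] [19,21] [21,22] [21,23]
{[0,1]} hit by 1; {[6,7],[5,10]} hit by 7; {[9,12]} hit by 12; {[13,15],[14,16],[15,20]} hit by 15; {[19,21],[21,22],[21,23]} hit by 21.
Points: 1, 7, 12, 15, 21 (5 total).

5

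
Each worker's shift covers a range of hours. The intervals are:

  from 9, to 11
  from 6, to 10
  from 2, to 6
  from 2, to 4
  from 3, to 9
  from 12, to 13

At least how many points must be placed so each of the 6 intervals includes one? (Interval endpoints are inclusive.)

3

Sort by right endpoint; whenever an interval is uncovered, place a point at its right end.
Sorted: [2,4] [2,6] [3,9] [6,10] [9,11] [12,13]
{[2,4],[2,6],[3,9]} hit by 4; {[6,10],[9,11]} hit by 10; {[12,13]} hit by 13.
Points: 4, 10, 13 (3 total).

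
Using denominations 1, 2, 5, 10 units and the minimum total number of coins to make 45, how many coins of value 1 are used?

45 − 4×10→5 − 1×5→0
Count of 1: 0

0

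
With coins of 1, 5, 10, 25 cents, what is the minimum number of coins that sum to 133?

9

Use the largest denomination that fits, subtract, and repeat.
133 = 5×25 + 1×5 + 3×1
Total coins = 5 + 1 + 3 = 9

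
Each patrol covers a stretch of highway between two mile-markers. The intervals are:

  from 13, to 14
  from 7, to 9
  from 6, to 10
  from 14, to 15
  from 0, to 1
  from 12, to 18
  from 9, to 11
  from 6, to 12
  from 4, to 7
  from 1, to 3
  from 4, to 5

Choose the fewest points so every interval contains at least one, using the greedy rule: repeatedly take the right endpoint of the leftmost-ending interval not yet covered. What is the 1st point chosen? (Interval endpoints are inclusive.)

Sort by right endpoint; whenever an interval is uncovered, place a point at its right end.
By right end: [0,1]  [1,3]  [4,5]  [4,7]  [7,9]  [6,10]  [9,11]  [6,12]  [13,14]  [14,15]  [12,18]
[0,1] uncovered → point at 1; [4,5] uncovered → point at 5; [7,9] uncovered → point at 9; [13,14] uncovered → point at 14.
Points: 1, 5, 9, 14 (4 total).

1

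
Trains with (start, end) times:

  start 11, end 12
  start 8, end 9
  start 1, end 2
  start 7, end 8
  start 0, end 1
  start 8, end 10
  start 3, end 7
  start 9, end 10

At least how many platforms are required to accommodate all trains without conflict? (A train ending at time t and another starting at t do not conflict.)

starts: [0, 1, 3, 7, 8, 8, 9, 11]
ends:   [1, 2, 7, 8, 9, 10, 10, 12]
s0→1 e1→0 s1→1 e2→0 s3→1 e7→0 s7→1 e8→0 s8→1 s8→2  — peak 2.

2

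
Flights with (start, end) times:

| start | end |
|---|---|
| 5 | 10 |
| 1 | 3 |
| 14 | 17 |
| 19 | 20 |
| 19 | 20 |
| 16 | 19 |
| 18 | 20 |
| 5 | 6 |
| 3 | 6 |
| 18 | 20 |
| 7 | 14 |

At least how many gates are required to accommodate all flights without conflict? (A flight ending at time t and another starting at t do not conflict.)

The answer is the maximum number of intervals overlapping at any instant.
Events (time:±→running): 1:+→1 3:-→0 3:+→1 5:+→2 5:+→3 6:-→2 6:-→1 7:+→2 10:-→1 14:-→0 14:+→1 16:+→2 17:-→1 18:+→2 18:+→3 19:-→2 19:+→3 19:+→4 … peak 4.

4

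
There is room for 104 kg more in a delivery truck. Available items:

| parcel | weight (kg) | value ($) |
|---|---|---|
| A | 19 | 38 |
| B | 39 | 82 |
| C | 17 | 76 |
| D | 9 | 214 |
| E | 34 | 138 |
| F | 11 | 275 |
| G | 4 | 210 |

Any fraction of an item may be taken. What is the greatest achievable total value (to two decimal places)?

973.97

Sort by value per unit weight and fill in that order.
Order: G (210/4=52.50) > F (275/11=25.00) > D (214/9=23.78) > C (76/17=4.47) > E (138/34=4.06) > B (82/39=2.10) > A (38/19=2.00)
Fill: take G (4 @ 210) → take F (11 @ 275) → take D (9 @ 214) → take C (17 @ 76) → take E (34 @ 138) → take 29/39 of B → 60.97; 104/104 used.
Total value = 973.97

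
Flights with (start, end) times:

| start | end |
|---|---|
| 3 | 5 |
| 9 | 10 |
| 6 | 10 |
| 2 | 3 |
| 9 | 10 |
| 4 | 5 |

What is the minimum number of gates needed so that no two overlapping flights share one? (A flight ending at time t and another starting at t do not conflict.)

3

Events (time:±→running): 2:+→1 3:-→0 3:+→1 4:+→2 5:-→1 5:-→0 6:+→1 9:+→2 9:+→3 … peak 3.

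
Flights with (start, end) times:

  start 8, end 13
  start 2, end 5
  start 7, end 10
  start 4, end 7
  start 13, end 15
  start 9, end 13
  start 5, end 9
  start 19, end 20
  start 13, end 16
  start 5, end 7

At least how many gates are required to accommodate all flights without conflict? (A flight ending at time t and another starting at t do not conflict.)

Events (time:±→running): 2:+→1 4:+→2 5:-→1 5:+→2 5:+→3 … peak 3.

3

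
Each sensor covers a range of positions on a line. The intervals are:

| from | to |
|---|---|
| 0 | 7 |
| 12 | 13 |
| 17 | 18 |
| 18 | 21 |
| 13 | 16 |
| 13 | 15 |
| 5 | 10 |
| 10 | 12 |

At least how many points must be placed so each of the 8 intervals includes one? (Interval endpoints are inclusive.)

4

Sort by right endpoint; whenever an interval is uncovered, place a point at its right end.
Sorted: [0,7] [5,10] [10,12] [12,13] [13,15] [13,16] [17,18] [18,21]
{[0,7],[5,10]} hit by 7; {[10,12],[12,13]} hit by 12; {[13,15],[13,16]} hit by 15; {[17,18],[18,21]} hit by 18.
Points: 7, 12, 15, 18 (4 total).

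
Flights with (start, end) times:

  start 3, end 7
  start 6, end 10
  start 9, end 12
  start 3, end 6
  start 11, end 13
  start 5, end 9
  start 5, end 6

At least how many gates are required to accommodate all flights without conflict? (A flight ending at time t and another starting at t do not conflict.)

The answer is the maximum number of intervals overlapping at any instant.
Events (time:±→running): 3:+→1 3:+→2 5:+→3 5:+→4 … peak 4.

4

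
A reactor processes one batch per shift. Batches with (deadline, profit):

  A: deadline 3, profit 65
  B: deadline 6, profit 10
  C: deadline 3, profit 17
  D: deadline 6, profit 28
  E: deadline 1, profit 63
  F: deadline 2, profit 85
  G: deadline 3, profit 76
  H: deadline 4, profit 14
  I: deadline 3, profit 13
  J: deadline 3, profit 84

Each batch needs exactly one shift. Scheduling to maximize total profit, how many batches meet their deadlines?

6

Sort by profit descending; place each in the latest free slot ≤ its deadline.
By profit: F(d2,85), J(d3,84), G(d3,76), A(d3,65), E(d1,63), D(d6,28), C(d3,17), H(d4,14), I(d3,13), B(d6,10)
F→slot 2; J→slot 3; G→slot 1; A skipped; E skipped; D→slot 6; C skipped; H→slot 4; I skipped; B→slot 5.
6 of 10 scheduled.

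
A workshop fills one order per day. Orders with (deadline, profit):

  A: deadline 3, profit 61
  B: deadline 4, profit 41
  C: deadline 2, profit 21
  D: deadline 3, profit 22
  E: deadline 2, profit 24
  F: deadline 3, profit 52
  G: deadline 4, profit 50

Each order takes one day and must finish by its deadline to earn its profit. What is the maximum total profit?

Sort by profit descending; place each in the latest free slot ≤ its deadline.
By profit: A(d3,61), F(d3,52), G(d4,50), B(d4,41), E(d2,24), D(d3,22), C(d2,21)
A→slot 3; F→slot 2; G→slot 4; B→slot 1; E skipped; D skipped; C skipped.
Profit = 41 + 52 + 61 + 50 = 204

204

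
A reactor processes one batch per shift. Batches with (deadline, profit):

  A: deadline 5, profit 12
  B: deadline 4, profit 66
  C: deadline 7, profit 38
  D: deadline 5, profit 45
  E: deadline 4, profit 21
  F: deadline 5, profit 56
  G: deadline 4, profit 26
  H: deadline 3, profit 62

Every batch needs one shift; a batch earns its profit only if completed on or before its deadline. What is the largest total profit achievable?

293

Sort by profit descending; place each in the latest free slot ≤ its deadline.
Profit order: B=66 H=62 F=56 D=45 C=38 G=26 E=21 A=12
Assign: B→slot 4, H→slot 3, F→slot 5, D→slot 2, C→slot 7, G→slot 1, E skipped, A skipped.
Slots: [1:G] [2:D] [3:H] [4:B] [5:F] [7:C]
Profit = 26 + 45 + 62 + 66 + 56 + 38 = 293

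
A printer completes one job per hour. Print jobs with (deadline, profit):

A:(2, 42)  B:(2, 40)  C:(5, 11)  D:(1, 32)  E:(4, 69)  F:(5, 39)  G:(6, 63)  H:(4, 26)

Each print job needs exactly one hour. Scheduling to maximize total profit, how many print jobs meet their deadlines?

Profit order: E=69 G=63 A=42 B=40 F=39 D=32 H=26 C=11
Assign: E→slot 4, G→slot 6, A→slot 2, B→slot 1, F→slot 5, D skipped, H→slot 3, C skipped.
Slots: [1:B] [2:A] [3:H] [4:E] [5:F] [6:G]
6 of 8 scheduled.

6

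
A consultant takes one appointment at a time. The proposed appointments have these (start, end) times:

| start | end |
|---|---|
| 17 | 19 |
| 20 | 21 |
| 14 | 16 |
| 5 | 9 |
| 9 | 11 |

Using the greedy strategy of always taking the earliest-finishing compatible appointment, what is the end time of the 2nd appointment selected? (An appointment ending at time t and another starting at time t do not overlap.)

11

Greedy by earliest finish: after sorting by end time, pick each interval compatible with the last pick.
Sorted by end: (5,9)  (9,11)  (14,16)  (17,19)  (20,21)
take (5,9); take (9,11); take (14,16); take (17,19); take (20,21).
Selected: (5,9) (9,11) (14,16) (17,19) (20,21)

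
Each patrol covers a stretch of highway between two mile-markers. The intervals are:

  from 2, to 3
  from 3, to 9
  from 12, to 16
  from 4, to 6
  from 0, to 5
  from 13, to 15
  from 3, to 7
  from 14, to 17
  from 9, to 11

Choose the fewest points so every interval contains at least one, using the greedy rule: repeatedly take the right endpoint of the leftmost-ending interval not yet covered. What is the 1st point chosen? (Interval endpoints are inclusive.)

Sort by right endpoint; whenever an interval is uncovered, place a point at its right end.
Sorted: [2,3] [0,5] [4,6] [3,7] [3,9] [9,11] [13,15] [12,16] [14,17]
{[2,3],[0,5]} hit by 3; {[4,6],[3,7],[3,9]} hit by 6; {[9,11]} hit by 11; {[13,15],[12,16],[14,17]} hit by 15.
Points: 3, 6, 11, 15 (4 total).

3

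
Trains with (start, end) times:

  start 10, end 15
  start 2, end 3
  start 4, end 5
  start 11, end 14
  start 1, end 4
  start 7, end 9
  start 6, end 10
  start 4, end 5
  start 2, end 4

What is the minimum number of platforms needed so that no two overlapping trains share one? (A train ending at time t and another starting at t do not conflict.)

Events (time:±→running): 1:+→1 2:+→2 2:+→3 … peak 3.

3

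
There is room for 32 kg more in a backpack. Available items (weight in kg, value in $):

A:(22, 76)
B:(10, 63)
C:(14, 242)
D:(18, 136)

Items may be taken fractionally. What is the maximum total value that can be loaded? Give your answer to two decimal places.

Ratios (sorted): C 17.29, D 7.56, B 6.30, A 3.45
take C (14 @ 242); take D (18 @ 136). Capacity used 32/32.
Total value = 378.00

378.00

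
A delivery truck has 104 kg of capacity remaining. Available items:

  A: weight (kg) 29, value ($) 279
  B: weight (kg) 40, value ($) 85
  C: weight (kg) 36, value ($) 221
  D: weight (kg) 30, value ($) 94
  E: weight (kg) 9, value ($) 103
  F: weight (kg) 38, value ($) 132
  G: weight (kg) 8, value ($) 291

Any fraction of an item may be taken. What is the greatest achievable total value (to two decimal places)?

970.42

Sort by value per unit weight and fill in that order.
Order: G (291/8=36.38) > E (103/9=11.44) > A (279/29=9.62) > C (221/36=6.14) > F (132/38=3.47) > D (94/30=3.13) > B (85/40=2.12)
Fill: take G (8 @ 291) → take E (9 @ 103) → take A (29 @ 279) → take C (36 @ 221) → take 22/38 of F → 76.42; 104/104 used.
Total value = 970.42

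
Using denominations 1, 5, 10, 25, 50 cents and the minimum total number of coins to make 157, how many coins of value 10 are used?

157 − 3×50→7 − 1×5→2 − 2×1→0
Count of 10: 0

0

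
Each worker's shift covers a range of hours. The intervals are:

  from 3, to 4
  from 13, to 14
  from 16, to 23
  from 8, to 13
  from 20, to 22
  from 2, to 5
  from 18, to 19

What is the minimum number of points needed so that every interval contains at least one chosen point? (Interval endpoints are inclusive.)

4

Sorted: [3,4] [2,5] [8,13] [13,14] [18,19] [20,22] [16,23]
{[3,4],[2,5]} hit by 4; {[8,13],[13,14]} hit by 13; {[18,19]} hit by 19; {[20,22],[16,23]} hit by 22.
Points: 4, 13, 19, 22 (4 total).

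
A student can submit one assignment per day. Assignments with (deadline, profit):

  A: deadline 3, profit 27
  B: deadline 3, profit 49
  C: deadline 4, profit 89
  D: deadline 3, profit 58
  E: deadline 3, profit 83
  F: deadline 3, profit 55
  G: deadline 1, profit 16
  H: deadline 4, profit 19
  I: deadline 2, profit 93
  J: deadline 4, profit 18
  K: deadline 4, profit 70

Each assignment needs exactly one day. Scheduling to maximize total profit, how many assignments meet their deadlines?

4

Take jobs in profit order; each goes to the latest open slot no later than its deadline.
Profit order: I=93 C=89 E=83 K=70 D=58 F=55 B=49 A=27 H=19 J=18 G=16
Assign: I→slot 2, C→slot 4, E→slot 3, K→slot 1, D skipped, F skipped, B skipped, A skipped, H skipped, J skipped, G skipped.
Slots: [1:K] [2:I] [3:E] [4:C]
4 of 11 scheduled.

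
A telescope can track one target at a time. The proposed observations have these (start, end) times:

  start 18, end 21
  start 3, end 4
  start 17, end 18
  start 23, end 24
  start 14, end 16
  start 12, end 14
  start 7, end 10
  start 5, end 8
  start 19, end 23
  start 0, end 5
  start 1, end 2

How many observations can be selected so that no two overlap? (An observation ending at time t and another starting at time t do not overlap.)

Greedy by earliest finish: after sorting by end time, pick each interval compatible with the last pick.
Sorted by end: (1,2)  (3,4)  (0,5)  (5,8)  (7,10)  (12,14)  (14,16)  (17,18)  (18,21)  (19,23)  (23,24)
take (1,2); take (3,4); take (5,8); take (12,14); take (14,16); take (17,18); take (18,21); take (23,24).
Selected 8 observations.

8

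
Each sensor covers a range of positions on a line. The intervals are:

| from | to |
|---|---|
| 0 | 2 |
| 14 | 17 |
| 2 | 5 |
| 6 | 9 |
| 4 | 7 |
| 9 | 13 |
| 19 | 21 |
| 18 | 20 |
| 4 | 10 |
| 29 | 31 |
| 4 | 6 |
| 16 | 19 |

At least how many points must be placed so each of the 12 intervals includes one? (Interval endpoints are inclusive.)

By right end: [0,2]  [2,5]  [4,6]  [4,7]  [6,9]  [4,10]  [9,13]  [14,17]  [16,19]  [18,20]  [19,21]  [29,31]
[0,2] uncovered → point at 2; [4,6] uncovered → point at 6; [9,13] uncovered → point at 13; [14,17] uncovered → point at 17; [18,20] uncovered → point at 20; [29,31] uncovered → point at 31.
Points: 2, 6, 13, 17, 20, 31 (6 total).

6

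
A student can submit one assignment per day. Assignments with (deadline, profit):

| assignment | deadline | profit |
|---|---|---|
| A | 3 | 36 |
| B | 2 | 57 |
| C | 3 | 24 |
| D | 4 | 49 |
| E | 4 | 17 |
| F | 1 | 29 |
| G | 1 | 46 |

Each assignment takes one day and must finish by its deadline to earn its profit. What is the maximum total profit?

Profit order: B=57 D=49 G=46 A=36 F=29 C=24 E=17
Assign: B→slot 2, D→slot 4, G→slot 1, A→slot 3, F skipped, C skipped, E skipped.
Slots: [1:G] [2:B] [3:A] [4:D]
Profit = 46 + 57 + 36 + 49 = 188

188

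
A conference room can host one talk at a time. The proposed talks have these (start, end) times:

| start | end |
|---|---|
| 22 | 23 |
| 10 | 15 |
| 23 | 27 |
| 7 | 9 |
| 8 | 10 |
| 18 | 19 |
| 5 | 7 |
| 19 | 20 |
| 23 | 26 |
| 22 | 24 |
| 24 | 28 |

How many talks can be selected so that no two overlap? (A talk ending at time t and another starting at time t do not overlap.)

7

Order by finish time; keep every interval that doesn't clash with the previous kept one.
By end time: (5,7), (7,9), (8,10), (10,15), (18,19), (19,20), (22,23), (22,24), (23,26), (23,27), (24,28).
Pick (5,7); next start ≥ 7 → (7,9); next start ≥ 9 → (10,15); next start ≥ 15 → (18,19); next start ≥ 19 → (19,20); next start ≥ 20 → (22,23); next start ≥ 23 → (23,26).
Selected 7 talks.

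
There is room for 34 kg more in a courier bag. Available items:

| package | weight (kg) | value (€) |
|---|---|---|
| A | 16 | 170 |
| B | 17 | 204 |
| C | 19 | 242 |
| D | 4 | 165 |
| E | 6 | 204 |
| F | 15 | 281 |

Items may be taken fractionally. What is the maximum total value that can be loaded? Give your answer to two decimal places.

764.63

Ratios (sorted): D 41.25, E 34.00, F 18.73, C 12.74, B 12.00, A 10.62
take D (4 @ 165); take E (6 @ 204); take F (15 @ 281); take 9/19 of C → 114.63. Capacity used 34/34.
Total value = 764.63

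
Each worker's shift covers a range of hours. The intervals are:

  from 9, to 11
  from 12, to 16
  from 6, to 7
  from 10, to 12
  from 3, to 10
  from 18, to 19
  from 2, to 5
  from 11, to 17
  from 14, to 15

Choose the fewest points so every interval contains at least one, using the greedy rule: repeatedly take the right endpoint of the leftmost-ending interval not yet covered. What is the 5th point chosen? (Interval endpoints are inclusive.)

19

By right end: [2,5]  [6,7]  [3,10]  [9,11]  [10,12]  [14,15]  [12,16]  [11,17]  [18,19]
[2,5] uncovered → point at 5; [6,7] uncovered → point at 7; [9,11] uncovered → point at 11; [14,15] uncovered → point at 15; [18,19] uncovered → point at 19.
Points: 5, 7, 11, 15, 19 (5 total).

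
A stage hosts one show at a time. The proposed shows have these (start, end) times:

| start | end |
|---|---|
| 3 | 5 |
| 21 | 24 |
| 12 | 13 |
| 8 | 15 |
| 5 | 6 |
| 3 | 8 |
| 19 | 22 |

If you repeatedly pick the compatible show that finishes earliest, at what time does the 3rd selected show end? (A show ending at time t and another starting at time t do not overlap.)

13

Sorted by end: (3,5)  (5,6)  (3,8)  (12,13)  (8,15)  (19,22)  (21,24)
take (3,5); take (5,6); take (12,13); take (19,22).
Selected: (3,5) (5,6) (12,13) (19,22)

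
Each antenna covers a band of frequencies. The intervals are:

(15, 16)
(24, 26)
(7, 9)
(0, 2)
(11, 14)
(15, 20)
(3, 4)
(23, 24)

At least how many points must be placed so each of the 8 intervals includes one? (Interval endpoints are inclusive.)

6

By right end: [0,2]  [3,4]  [7,9]  [11,14]  [15,16]  [15,20]  [23,24]  [24,26]
[0,2] uncovered → point at 2; [3,4] uncovered → point at 4; [7,9] uncovered → point at 9; [11,14] uncovered → point at 14; [15,16] uncovered → point at 16; [23,24] uncovered → point at 24.
Points: 2, 4, 9, 14, 16, 24 (6 total).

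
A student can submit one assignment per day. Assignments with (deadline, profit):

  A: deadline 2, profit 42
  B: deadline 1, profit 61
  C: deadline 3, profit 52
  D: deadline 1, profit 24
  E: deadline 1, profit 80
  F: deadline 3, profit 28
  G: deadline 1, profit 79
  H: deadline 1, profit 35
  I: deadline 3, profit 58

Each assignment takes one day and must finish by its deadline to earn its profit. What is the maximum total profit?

190

Take jobs in profit order; each goes to the latest open slot no later than its deadline.
By profit: E(d1,80), G(d1,79), B(d1,61), I(d3,58), C(d3,52), A(d2,42), H(d1,35), F(d3,28), D(d1,24)
E→slot 1; G skipped; B skipped; I→slot 3; C→slot 2; A skipped; H skipped; F skipped; D skipped.
Profit = 80 + 52 + 58 = 190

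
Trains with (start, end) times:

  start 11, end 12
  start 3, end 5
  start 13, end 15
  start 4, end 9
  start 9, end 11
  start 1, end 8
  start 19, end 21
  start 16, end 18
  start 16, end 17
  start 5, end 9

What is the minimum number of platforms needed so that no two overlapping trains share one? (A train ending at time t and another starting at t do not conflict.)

starts: [1, 3, 4, 5, 9, 11, 13, 16, 16, 19]
ends:   [5, 8, 9, 9, 11, 12, 15, 17, 18, 21]
s1→1 s3→2 s4→3  — peak 3.

3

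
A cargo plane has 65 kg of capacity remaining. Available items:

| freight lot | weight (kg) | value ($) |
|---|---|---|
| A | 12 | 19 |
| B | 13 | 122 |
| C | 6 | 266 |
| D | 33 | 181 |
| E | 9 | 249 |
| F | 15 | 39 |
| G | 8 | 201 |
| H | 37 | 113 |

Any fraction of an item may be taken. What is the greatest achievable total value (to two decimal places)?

997.06

Sort by value per unit weight and fill in that order.
Order: C (266/6=44.33) > E (249/9=27.67) > G (201/8=25.12) > B (122/13=9.38) > D (181/33=5.48) > H (113/37=3.05) > F (39/15=2.60) > A (19/12=1.58)
Fill: take C (6 @ 266) → take E (9 @ 249) → take G (8 @ 201) → take B (13 @ 122) → take 29/33 of D → 159.06; 65/65 used.
Total value = 997.06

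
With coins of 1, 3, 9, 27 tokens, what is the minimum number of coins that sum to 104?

104 − 3×27→23 − 2×9→5 − 1×3→2 − 2×1→0
Total coins = 3 + 2 + 1 + 2 = 8

8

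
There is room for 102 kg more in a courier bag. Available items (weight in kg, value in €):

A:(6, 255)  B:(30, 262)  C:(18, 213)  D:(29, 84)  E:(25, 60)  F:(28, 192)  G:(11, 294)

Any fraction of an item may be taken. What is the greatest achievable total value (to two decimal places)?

1242.07

Sort by value per unit weight and fill in that order.
Order: A (255/6=42.50) > G (294/11=26.73) > C (213/18=11.83) > B (262/30=8.73) > F (192/28=6.86) > D (84/29=2.90) > E (60/25=2.40)
Fill: take A (6 @ 255) → take G (11 @ 294) → take C (18 @ 213) → take B (30 @ 262) → take F (28 @ 192) → take 9/29 of D → 26.07; 102/102 used.
Total value = 1242.07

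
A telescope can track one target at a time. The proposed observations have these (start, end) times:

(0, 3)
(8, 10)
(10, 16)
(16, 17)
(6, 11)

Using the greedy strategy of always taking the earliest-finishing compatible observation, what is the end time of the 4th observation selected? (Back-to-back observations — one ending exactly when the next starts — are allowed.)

Order by finish time; keep every interval that doesn't clash with the previous kept one.
By end time: (0,3), (8,10), (6,11), (10,16), (16,17).
Pick (0,3); next start ≥ 3 → (8,10); next start ≥ 10 → (10,16); next start ≥ 16 → (16,17).
Selected: (0,3) (8,10) (10,16) (16,17)

17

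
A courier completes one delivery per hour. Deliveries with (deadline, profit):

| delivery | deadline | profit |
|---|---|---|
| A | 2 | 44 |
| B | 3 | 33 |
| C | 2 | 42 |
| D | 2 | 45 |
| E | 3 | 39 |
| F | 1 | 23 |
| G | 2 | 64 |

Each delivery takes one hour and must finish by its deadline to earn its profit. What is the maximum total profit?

Profit order: G=64 D=45 A=44 C=42 E=39 B=33 F=23
Assign: G→slot 2, D→slot 1, A skipped, C skipped, E→slot 3, B skipped, F skipped.
Slots: [1:D] [2:G] [3:E]
Profit = 45 + 64 + 39 = 148

148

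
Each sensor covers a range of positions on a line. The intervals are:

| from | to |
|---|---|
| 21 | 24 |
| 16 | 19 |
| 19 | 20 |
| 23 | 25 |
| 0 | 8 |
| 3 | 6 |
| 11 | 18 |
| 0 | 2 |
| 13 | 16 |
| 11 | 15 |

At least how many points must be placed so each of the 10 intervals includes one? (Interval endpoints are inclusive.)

Sorted: [0,2] [3,6] [0,8] [11,15] [13,16] [11,18] [16,19] [19,20] [21,24] [23,25]
{[0,2]} hit by 2; {[3,6],[0,8]} hit by 6; {[11,15],[13,16],[11,18]} hit by 15; {[16,19],[19,20]} hit by 19; {[21,24],[23,25]} hit by 24.
Points: 2, 6, 15, 19, 24 (5 total).

5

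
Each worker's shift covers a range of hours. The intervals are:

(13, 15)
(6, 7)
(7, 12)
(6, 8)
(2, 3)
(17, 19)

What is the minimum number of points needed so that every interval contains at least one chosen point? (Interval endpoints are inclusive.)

4

Process intervals by earliest right end; each time one isn't hit yet, stab at its right endpoint.
By right end: [2,3]  [6,7]  [6,8]  [7,12]  [13,15]  [17,19]
[2,3] uncovered → point at 3; [6,7] uncovered → point at 7; [13,15] uncovered → point at 15; [17,19] uncovered → point at 19.
Points: 3, 7, 15, 19 (4 total).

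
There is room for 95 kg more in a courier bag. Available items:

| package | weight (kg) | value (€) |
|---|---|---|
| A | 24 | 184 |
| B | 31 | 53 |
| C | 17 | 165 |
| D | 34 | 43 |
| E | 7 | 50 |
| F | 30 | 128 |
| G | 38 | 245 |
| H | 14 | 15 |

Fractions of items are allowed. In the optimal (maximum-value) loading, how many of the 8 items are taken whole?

4

Order: C (165/17=9.71) > A (184/24=7.67) > E (50/7=7.14) > G (245/38=6.45) > F (128/30=4.27) > B (53/31=1.71) > D (43/34=1.26) > H (15/14=1.07)
Fill: take C (17 @ 165) → take A (24 @ 184) → take E (7 @ 50) → take G (38 @ 245) → take 9/30 of F → 38.40; 95/95 used.
4 item(s) taken whole; one partial (take 9/30 of F).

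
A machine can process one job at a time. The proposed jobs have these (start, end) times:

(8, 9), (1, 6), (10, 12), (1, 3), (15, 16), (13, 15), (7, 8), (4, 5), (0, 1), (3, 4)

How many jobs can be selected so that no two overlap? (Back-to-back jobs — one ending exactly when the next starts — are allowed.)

9

Greedy by earliest finish: after sorting by end time, pick each interval compatible with the last pick.
Sorted by end: (0,1)  (1,3)  (3,4)  (4,5)  (1,6)  (7,8)  (8,9)  (10,12)  (13,15)  (15,16)
take (0,1); take (1,3); take (3,4); take (4,5); skip (1,6); take (7,8); take (8,9); take (10,12); take (13,15); take (15,16).
Selected 9 jobs.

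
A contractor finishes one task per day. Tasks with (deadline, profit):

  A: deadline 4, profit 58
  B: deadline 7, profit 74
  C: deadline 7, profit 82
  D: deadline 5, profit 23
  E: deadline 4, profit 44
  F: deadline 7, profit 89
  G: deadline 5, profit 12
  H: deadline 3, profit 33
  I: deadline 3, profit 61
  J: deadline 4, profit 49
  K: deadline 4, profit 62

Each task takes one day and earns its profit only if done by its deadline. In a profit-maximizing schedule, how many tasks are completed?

Sort by profit descending; place each in the latest free slot ≤ its deadline.
By profit: F(d7,89), C(d7,82), B(d7,74), K(d4,62), I(d3,61), A(d4,58), J(d4,49), E(d4,44), H(d3,33), D(d5,23), G(d5,12)
F→slot 7; C→slot 6; B→slot 5; K→slot 4; I→slot 3; A→slot 2; J→slot 1; E skipped; H skipped; D skipped; G skipped.
7 of 11 scheduled.

7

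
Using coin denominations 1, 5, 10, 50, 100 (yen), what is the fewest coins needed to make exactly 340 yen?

Use the largest denomination that fits, subtract, and repeat.
340 = 3×100 + 4×10
Total coins = 3 + 4 = 7

7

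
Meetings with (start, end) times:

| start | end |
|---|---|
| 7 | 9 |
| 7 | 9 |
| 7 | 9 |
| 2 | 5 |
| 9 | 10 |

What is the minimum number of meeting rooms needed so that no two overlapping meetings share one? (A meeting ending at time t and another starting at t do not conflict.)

starts: [2, 7, 7, 7, 9]
ends:   [5, 9, 9, 9, 10]
s2→1 e5→0 s7→1 s7→2 s7→3  — peak 3.

3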